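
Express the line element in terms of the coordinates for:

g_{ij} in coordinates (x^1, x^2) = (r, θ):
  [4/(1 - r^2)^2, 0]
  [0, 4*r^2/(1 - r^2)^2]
ds^2 = g_{ij} dx^i dx^j; only the non-zero components contribute.
ds^2 = (4/(1 - r^2)^2) dr^2 + (4*r^2/(1 - r^2)^2) dθ^2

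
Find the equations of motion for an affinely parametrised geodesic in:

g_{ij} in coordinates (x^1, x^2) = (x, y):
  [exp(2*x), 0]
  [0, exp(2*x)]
Geodesic equation: d^2x^k/dλ^2 + Γ^k_{ij} (dx^i/dλ)(dx^j/dλ) = 0.
Non-zero Christoffel symbols:
Γ^x_{x x} = 1
Γ^x_{y y} = -1
Γ^y_{x y} = 1
Substituting (the symmetric pair Γ^k_{ij}, Γ^k_{ji} combines into a factor 2):
d^2x/dλ^2 + (dx/dλ)^2 - (dy/dλ)^2 = 0
d^2y/dλ^2 + 2 (dx/dλ)(dy/dλ) = 0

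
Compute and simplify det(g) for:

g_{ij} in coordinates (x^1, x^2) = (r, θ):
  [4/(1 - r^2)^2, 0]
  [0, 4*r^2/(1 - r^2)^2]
For a 2×2 metric: det(g) = g_{11}·g_{22} - g_{12}·g_{21}
= (4/(1 - r^2)^2)·(4*r^2/(1 - r^2)^2) - (0)·(0)
= 16*r^2/(1 - r^2)^4 - 0
det(g) = 16*r^2/(1 - r^2)^4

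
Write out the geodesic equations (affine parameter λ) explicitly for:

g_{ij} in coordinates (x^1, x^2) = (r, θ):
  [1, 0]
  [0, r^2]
Geodesic equation: d^2x^k/dλ^2 + Γ^k_{ij} (dx^i/dλ)(dx^j/dλ) = 0.
Non-zero Christoffel symbols:
Γ^r_{θ θ} = -r
Γ^θ_{r θ} = 1/r
Substituting (the symmetric pair Γ^k_{ij}, Γ^k_{ji} combines into a factor 2):
d^2r/dλ^2 - r (dθ/dλ)^2 = 0
d^2θ/dλ^2 + (2/r) (dr/dλ)(dθ/dλ) = 0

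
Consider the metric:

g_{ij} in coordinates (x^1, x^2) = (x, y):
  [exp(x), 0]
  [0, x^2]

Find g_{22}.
With x^1 = x, x^2 = y, g_{22} = g_{yy} is the row-2, column-2 entry of the matrix.
g_{22} = x^2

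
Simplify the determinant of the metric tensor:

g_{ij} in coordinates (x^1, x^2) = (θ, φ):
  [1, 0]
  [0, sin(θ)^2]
For a 2×2 metric: det(g) = g_{11}·g_{22} - g_{12}·g_{21}
= (1)·(sin(θ)^2) - (0)·(0)
= sin(θ)^2 - 0
det(g) = sin(θ)^2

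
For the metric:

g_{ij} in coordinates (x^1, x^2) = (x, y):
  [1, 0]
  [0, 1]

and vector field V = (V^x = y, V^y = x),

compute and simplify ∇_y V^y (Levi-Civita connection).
All Christoffel symbols are zero.
∇_y V^y = ∂_y V^y + Γ^y_{y j} V^j
  = (0) + (0)(y) + (0)(x)
  = 0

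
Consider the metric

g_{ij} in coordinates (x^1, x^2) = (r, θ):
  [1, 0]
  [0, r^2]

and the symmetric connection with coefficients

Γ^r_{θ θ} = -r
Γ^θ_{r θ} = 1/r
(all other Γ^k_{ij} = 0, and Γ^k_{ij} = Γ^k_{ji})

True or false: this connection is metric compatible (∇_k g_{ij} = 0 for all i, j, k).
Using ∇_k g_{ij} = ∂_k g_{ij} - Γ^m_{ki} g_{mj} - Γ^m_{kj} g_{im}:
e.g. ∇_r g_{θθ} = (2*r) - (r) - (r) = 0
Every component ∇_k g_{ij} vanishes: the connection is metric compatible.
True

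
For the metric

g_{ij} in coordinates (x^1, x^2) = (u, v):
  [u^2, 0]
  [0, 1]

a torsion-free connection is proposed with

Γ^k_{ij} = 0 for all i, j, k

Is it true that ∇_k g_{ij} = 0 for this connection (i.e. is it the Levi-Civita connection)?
Using ∇_k g_{ij} = ∂_k g_{ij} - Γ^m_{ki} g_{mj} - Γ^m_{kj} g_{im}:
∇_u g_{uu} = (2*u) - (0) - (0) = 2*u ≠ 0
So the connection is not metric compatible (it is not the Levi-Civita connection).
No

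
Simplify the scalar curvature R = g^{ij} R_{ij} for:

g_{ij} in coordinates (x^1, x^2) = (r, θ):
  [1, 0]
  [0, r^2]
Non-zero Christoffel symbols (Γ^k_{ij} = Γ^k_{ji}):
Γ^r_{θ θ} = -r
Γ^θ_{r θ} = 1/r
Ricci tensor (R_{ij} = R^k_{ikj}): R_{rr} = 0, R_{rθ} = 0, R_{θθ} = 0
Inverse metric: g^{rr} = 1, g^{θθ} = 1/r^2
R = g^{ij} R_{ij} = (1)(0) + (1/r^2)(0) = 0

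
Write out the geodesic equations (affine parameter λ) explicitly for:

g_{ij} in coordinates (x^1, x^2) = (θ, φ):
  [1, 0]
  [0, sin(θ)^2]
Geodesic equation: d^2x^k/dλ^2 + Γ^k_{ij} (dx^i/dλ)(dx^j/dλ) = 0.
Non-zero Christoffel symbols:
Γ^θ_{φ φ} = -sin(2*θ)/2
Γ^φ_{θ φ} = 1/tan(θ)
Substituting (the symmetric pair Γ^k_{ij}, Γ^k_{ji} combines into a factor 2):
d^2θ/dλ^2 - (sin(2*θ)/2) (dφ/dλ)^2 = 0
d^2φ/dλ^2 + (2/tan(θ)) (dθ/dλ)(dφ/dλ) = 0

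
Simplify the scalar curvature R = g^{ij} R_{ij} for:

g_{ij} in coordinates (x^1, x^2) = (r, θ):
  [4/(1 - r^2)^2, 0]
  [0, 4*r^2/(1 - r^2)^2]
Non-zero Christoffel symbols (Γ^k_{ij} = Γ^k_{ji}):
Γ^r_{r r} = 2*r/(1 - r^2)
Γ^r_{θ θ} = (r^3 + r)/(r^2 - 1)
Γ^θ_{r θ} = (-r^2 - 1)/(r^3 - r)
Ricci tensor (R_{ij} = R^k_{ikj}): R_{rr} = -4/(r^2 - 1)^2, R_{rθ} = 0, R_{θθ} = -4*r^2/(r^2 - 1)^2
Inverse metric: g^{rr} = (1 - r^2)^2/4, g^{θθ} = (1 - r^2)^2/(4*r^2)
R = g^{ij} R_{ij} = ((1 - r^2)^2/4)(-4/(r^2 - 1)^2) + ((1 - r^2)^2/(4*r^2))(-4*r^2/(r^2 - 1)^2) = -2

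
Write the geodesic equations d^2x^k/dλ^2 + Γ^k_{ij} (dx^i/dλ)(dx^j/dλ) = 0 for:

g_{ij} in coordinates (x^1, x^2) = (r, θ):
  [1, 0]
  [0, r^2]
Geodesic equation: d^2x^k/dλ^2 + Γ^k_{ij} (dx^i/dλ)(dx^j/dλ) = 0.
Non-zero Christoffel symbols:
Γ^r_{θ θ} = -r
Γ^θ_{r θ} = 1/r
Substituting (the symmetric pair Γ^k_{ij}, Γ^k_{ji} combines into a factor 2):
d^2r/dλ^2 - r (dθ/dλ)^2 = 0
d^2θ/dλ^2 + (2/r) (dr/dλ)(dθ/dλ) = 0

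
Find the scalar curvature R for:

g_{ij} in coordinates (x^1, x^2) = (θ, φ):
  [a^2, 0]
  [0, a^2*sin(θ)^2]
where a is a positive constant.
Non-zero Christoffel symbols (Γ^k_{ij} = Γ^k_{ji}):
Γ^θ_{φ φ} = -sin(2*θ)/2
Γ^φ_{θ φ} = 1/tan(θ)
Ricci tensor (R_{ij} = R^k_{ikj}): R_{θθ} = 1, R_{θφ} = 0, R_{φφ} = sin(θ)^2
Inverse metric: g^{θθ} = 1/a^2, g^{φφ} = 1/(a^2*sin(θ)^2)
R = g^{ij} R_{ij} = (1/a^2)(1) + (1/(a^2*sin(θ)^2))(sin(θ)^2) = 2/a^2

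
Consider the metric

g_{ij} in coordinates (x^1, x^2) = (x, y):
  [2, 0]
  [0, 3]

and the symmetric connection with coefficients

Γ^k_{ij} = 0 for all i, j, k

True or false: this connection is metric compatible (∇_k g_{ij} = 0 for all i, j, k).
Using ∇_k g_{ij} = ∂_k g_{ij} - Γ^m_{ki} g_{mj} - Γ^m_{kj} g_{im}:
e.g. ∇_y g_{xy} = (0) - (0) - (0) = 0
Every component ∇_k g_{ij} vanishes: the connection is metric compatible.
True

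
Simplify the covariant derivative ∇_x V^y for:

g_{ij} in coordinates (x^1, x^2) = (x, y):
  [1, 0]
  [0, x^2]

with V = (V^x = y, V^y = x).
Non-zero Christoffel symbols:
Γ^x_{y y} = -x
Γ^y_{x y} = 1/x
∇_x V^y = ∂_x V^y + Γ^y_{x j} V^j
  = (1) + (0)(y) + (1/x)(x)
  = 2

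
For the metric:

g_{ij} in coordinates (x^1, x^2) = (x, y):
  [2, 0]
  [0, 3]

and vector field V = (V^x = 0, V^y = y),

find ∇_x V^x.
All Christoffel symbols are zero.
∇_x V^x = ∂_x V^x + Γ^x_{x j} V^j
  = (0) + (0)(0) + (0)(y)
  = 0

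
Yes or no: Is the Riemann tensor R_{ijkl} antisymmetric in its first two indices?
R_{ijkl} = -R_{jikl} (follows from metric compatibility).
Yes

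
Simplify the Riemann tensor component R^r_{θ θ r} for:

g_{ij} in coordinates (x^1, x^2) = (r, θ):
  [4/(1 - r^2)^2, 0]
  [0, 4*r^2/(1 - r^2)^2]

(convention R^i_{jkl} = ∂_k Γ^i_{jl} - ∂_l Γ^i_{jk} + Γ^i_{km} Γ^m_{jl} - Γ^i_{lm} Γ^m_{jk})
Non-zero Christoffel symbols (Γ^k_{ij} = Γ^k_{ji}):
Γ^r_{r r} = 2*r/(1 - r^2)
Γ^r_{θ θ} = (r^3 + r)/(r^2 - 1)
Γ^θ_{r θ} = (-r^2 - 1)/(r^3 - r)
R^r_{θ θ r} = ∂_θ Γ^r_{θ r} - ∂_r Γ^r_{θ θ} + Γ^r_{θ m} Γ^m_{θ r} - Γ^r_{r m} Γ^m_{θ θ}
  = (0) - ((r^4 - 4*r^2 - 1)/(r^2 - 1)^2) + (-(r^2 + 1)^2/(r^2 - 1)^2) - (-2*r^2*(r^2 + 1)/(r^2 - 1)^2) = 4*r^2/(r^2 - 1)^2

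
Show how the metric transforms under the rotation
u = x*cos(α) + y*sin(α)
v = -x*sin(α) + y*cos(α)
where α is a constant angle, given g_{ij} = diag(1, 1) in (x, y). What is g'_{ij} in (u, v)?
Invert the transformation: x = u*cos(α) - v*sin(α), y = u*sin(α) + v*cos(α)
g'_{ij} = (∂x^k/∂x'^i)(∂x^l/∂x'^j) g_{kl}; with g_{kl} = δ_{kl} this is Σ_k (∂x^k/∂x'^i)(∂x^k/∂x'^j).
Jacobian: ∂x/∂u = cos(α), ∂x/∂v = -sin(α), ∂y/∂u = sin(α), ∂y/∂v = cos(α)
g'_{uu} = (cos(α))(cos(α)) + (sin(α))(sin(α)) = 1
g'_{uv} = (cos(α))(-sin(α)) + (sin(α))(cos(α)) = 0
g'_{vv} = (-sin(α))(-sin(α)) + (cos(α))(cos(α)) = 1
g'_{ij} = diag(1, 1)
The Euclidean metric is invariant under rotations.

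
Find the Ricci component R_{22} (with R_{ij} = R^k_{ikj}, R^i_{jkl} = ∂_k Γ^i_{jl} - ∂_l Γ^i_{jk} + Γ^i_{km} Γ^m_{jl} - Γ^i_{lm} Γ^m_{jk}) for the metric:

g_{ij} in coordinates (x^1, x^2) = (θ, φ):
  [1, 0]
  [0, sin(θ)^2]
Non-zero Christoffel symbols (Γ^k_{ij} = Γ^k_{ji}):
Γ^θ_{φ φ} = -sin(2*θ)/2
Γ^φ_{θ φ} = 1/tan(θ)
R^θ_{φ θ φ} = ∂_θ Γ^θ_{φ φ} - ∂_φ Γ^θ_{φ θ} + Γ^θ_{θ m} Γ^m_{φ φ} - Γ^θ_{φ m} Γ^m_{φ θ}
  = (-cos(2*θ)) - (0) + (0) - (-cos(θ)^2) = sin(θ)^2
R^φ_{φ φ φ} = 0 (a repeated index in an antisymmetric pair)
R_{φφ} = R^θ_{φ θ φ} + R^φ_{φ φ φ} = (sin(θ)^2) + (0) = sin(θ)^2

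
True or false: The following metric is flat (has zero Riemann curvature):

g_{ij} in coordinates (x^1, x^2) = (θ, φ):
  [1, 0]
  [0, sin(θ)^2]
Non-zero Christoffel symbols:
Γ^θ_{φ φ} = -sin(2*θ)/2
Γ^φ_{θ φ} = 1/tan(θ)
Ricci tensor: R_{θθ} = 1, R_{θφ} = 0, R_{φφ} = sin(θ)^2
The Ricci tensor is non-zero, so the Riemann tensor is non-zero: not flat.
False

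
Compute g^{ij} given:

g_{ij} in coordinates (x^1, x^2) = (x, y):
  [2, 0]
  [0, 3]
The metric is diagonal, so g^{ij} is diagonal with entries 1/g_{ii}: diag(1/2, 1/3).
g^{ij}:
  [1/2, 0]
  [0, 1/3]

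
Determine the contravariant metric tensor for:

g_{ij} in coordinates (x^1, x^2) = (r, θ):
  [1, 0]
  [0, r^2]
The metric is diagonal, so g^{ij} is diagonal with entries 1/g_{ii}: diag(1, 1/(r^2)).
g^{ij}:
  [1, 0]
  [0, 1/r^2]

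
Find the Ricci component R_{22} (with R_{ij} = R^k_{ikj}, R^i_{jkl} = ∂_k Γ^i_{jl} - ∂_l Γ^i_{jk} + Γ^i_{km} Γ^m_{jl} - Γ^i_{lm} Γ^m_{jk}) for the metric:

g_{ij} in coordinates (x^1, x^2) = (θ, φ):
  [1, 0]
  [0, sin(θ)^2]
Non-zero Christoffel symbols (Γ^k_{ij} = Γ^k_{ji}):
Γ^θ_{φ φ} = -sin(2*θ)/2
Γ^φ_{θ φ} = 1/tan(θ)
R^θ_{φ θ φ} = ∂_θ Γ^θ_{φ φ} - ∂_φ Γ^θ_{φ θ} + Γ^θ_{θ m} Γ^m_{φ φ} - Γ^θ_{φ m} Γ^m_{φ θ}
  = (-cos(2*θ)) - (0) + (0) - (-cos(θ)^2) = sin(θ)^2
R^φ_{φ φ φ} = 0 (a repeated index in an antisymmetric pair)
R_{φφ} = R^θ_{φ θ φ} + R^φ_{φ φ φ} = (sin(θ)^2) + (0) = sin(θ)^2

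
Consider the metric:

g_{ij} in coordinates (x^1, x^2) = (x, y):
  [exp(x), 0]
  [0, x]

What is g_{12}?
With x^1 = x, x^2 = y, g_{12} = g_{xy} is the row-1, column-2 entry of the matrix.
g_{12} = 0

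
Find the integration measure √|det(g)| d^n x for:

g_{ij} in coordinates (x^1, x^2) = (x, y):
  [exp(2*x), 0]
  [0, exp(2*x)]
det(g) = exp(4*x)
√|det(g)| = exp(2*x)
Volume element: dV = exp(2*x) dx dy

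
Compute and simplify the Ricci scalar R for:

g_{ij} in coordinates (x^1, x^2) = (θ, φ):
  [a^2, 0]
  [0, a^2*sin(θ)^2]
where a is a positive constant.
Non-zero Christoffel symbols (Γ^k_{ij} = Γ^k_{ji}):
Γ^θ_{φ φ} = -sin(2*θ)/2
Γ^φ_{θ φ} = 1/tan(θ)
Ricci tensor (R_{ij} = R^k_{ikj}): R_{θθ} = 1, R_{θφ} = 0, R_{φφ} = sin(θ)^2
Inverse metric: g^{θθ} = 1/a^2, g^{φφ} = 1/(a^2*sin(θ)^2)
R = g^{ij} R_{ij} = (1/a^2)(1) + (1/(a^2*sin(θ)^2))(sin(θ)^2) = 2/a^2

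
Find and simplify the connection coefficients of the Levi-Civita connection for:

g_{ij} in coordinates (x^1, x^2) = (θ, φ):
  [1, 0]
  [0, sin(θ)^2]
Using Γ^k_{ij} = (1/2) g^{km} (∂_i g_{mj} + ∂_j g_{mi} - ∂_m g_{ij}); the metric is diagonal, so only the m = k term contributes.
Non-zero symbols (using the symmetry Γ^k_{ij} = Γ^k_{ji}):
Γ^θ_{φ φ} = (1/2) g^{θθ} (∂_φ g_{θφ} + ∂_φ g_{θφ} - ∂_θ g_{φφ}) = (1/2)(1)((0) + (0) - (sin(2*θ))) = -sin(2*θ)/2
Γ^φ_{θ φ} = (1/2) g^{φφ} (∂_θ g_{φφ} + ∂_φ g_{φθ} - ∂_φ g_{θφ}) = (1/2)(1/sin(θ)^2)((sin(2*θ)) + (0) - (0)) = 1/tan(θ)
All other Christoffel symbols are zero.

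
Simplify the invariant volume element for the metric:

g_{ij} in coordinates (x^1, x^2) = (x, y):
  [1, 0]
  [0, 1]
det(g) = 1
√|det(g)| = 1
Volume element: dV = 1 dx dy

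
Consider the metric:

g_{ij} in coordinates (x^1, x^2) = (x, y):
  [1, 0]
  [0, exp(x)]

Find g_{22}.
With x^1 = x, x^2 = y, g_{22} = g_{yy} is the row-2, column-2 entry of the matrix.
g_{22} = exp(x)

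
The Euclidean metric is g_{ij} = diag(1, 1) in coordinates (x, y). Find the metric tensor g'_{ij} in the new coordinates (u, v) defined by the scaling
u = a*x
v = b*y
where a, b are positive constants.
Invert the transformation: x = u/a, y = v/b
g'_{ij} = (∂x^k/∂x'^i)(∂x^l/∂x'^j) g_{kl}; with g_{kl} = δ_{kl} this is Σ_k (∂x^k/∂x'^i)(∂x^k/∂x'^j).
Jacobian: ∂x/∂u = 1/a, ∂x/∂v = 0, ∂y/∂u = 0, ∂y/∂v = 1/b
g'_{uu} = (1/a)(1/a) + (0)(0) = 1/a^2
g'_{uv} = (1/a)(0) + (0)(1/b) = 0
g'_{vv} = (0)(0) + (1/b)(1/b) = 1/b^2
g'_{ij} = diag(1/a^2, 1/b^2)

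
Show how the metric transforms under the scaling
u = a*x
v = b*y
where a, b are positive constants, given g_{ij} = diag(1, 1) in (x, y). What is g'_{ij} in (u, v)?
Invert the transformation: x = u/a, y = v/b
g'_{ij} = (∂x^k/∂x'^i)(∂x^l/∂x'^j) g_{kl}; with g_{kl} = δ_{kl} this is Σ_k (∂x^k/∂x'^i)(∂x^k/∂x'^j).
Jacobian: ∂x/∂u = 1/a, ∂x/∂v = 0, ∂y/∂u = 0, ∂y/∂v = 1/b
g'_{uu} = (1/a)(1/a) + (0)(0) = 1/a^2
g'_{uv} = (1/a)(0) + (0)(1/b) = 0
g'_{vv} = (0)(0) + (1/b)(1/b) = 1/b^2
g'_{ij} = diag(1/a^2, 1/b^2)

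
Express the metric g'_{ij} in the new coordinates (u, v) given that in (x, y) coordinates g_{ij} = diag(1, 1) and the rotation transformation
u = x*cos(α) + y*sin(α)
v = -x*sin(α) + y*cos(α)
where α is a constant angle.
Invert the transformation: x = u*cos(α) - v*sin(α), y = u*sin(α) + v*cos(α)
g'_{ij} = (∂x^k/∂x'^i)(∂x^l/∂x'^j) g_{kl}; with g_{kl} = δ_{kl} this is Σ_k (∂x^k/∂x'^i)(∂x^k/∂x'^j).
Jacobian: ∂x/∂u = cos(α), ∂x/∂v = -sin(α), ∂y/∂u = sin(α), ∂y/∂v = cos(α)
g'_{uu} = (cos(α))(cos(α)) + (sin(α))(sin(α)) = 1
g'_{uv} = (cos(α))(-sin(α)) + (sin(α))(cos(α)) = 0
g'_{vv} = (-sin(α))(-sin(α)) + (cos(α))(cos(α)) = 1
g'_{ij} = diag(1, 1)
The Euclidean metric is invariant under rotations.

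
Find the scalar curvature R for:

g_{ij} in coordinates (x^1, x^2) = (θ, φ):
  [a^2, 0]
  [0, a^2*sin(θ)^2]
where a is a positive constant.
Non-zero Christoffel symbols (Γ^k_{ij} = Γ^k_{ji}):
Γ^θ_{φ φ} = -sin(2*θ)/2
Γ^φ_{θ φ} = 1/tan(θ)
Ricci tensor (R_{ij} = R^k_{ikj}): R_{θθ} = 1, R_{θφ} = 0, R_{φφ} = sin(θ)^2
Inverse metric: g^{θθ} = 1/a^2, g^{φφ} = 1/(a^2*sin(θ)^2)
R = g^{ij} R_{ij} = (1/a^2)(1) + (1/(a^2*sin(θ)^2))(sin(θ)^2) = 2/a^2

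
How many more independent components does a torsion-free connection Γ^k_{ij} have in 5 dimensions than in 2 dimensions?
Independent components in n dimensions: n × n(n+1)/2 = n^2(n+1)/2.
5D: 5 × 15 = 75
2D: 2 × 3 = 6
Difference = 75 - 6 = 69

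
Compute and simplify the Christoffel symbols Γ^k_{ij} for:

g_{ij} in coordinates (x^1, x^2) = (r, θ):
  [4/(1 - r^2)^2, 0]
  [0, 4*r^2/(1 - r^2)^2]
Using Γ^k_{ij} = (1/2) g^{km} (∂_i g_{mj} + ∂_j g_{mi} - ∂_m g_{ij}); the metric is diagonal, so only the m = k term contributes.
Non-zero symbols (using the symmetry Γ^k_{ij} = Γ^k_{ji}):
Γ^r_{r r} = (1/2) g^{rr} (∂_r g_{rr} + ∂_r g_{rr} - ∂_r g_{rr}) = (1/2)((1 - r^2)^2/4)((16*r/(1 - r^2)^3) + (16*r/(1 - r^2)^3) - (16*r/(1 - r^2)^3)) = 2*r/(1 - r^2)
Γ^r_{θ θ} = (1/2) g^{rr} (∂_θ g_{rθ} + ∂_θ g_{rθ} - ∂_r g_{θθ}) = (1/2)((1 - r^2)^2/4)((0) + (0) - (-8*(r^3 + r)/(r^2 - 1)^3)) = (r^3 + r)/(r^2 - 1)
Γ^θ_{r θ} = (1/2) g^{θθ} (∂_r g_{θθ} + ∂_θ g_{θr} - ∂_θ g_{rθ}) = (1/2)((1 - r^2)^2/(4*r^2))((-8*(r^3 + r)/(r^2 - 1)^3) + (0) - (0)) = (-r^2 - 1)/(r^3 - r)
All other Christoffel symbols are zero.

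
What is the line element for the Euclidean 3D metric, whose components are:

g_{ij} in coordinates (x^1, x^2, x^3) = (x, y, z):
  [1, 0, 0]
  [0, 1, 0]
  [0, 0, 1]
ds^2 = g_{ij} dx^i dx^j; only the non-zero components contribute.
ds^2 = dx^2 + dy^2 + dz^2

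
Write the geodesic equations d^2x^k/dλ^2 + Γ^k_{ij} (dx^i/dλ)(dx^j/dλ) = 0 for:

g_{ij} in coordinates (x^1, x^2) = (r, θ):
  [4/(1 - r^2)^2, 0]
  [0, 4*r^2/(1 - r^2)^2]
Geodesic equation: d^2x^k/dλ^2 + Γ^k_{ij} (dx^i/dλ)(dx^j/dλ) = 0.
Non-zero Christoffel symbols:
Γ^r_{r r} = 2*r/(1 - r^2)
Γ^r_{θ θ} = (r^3 + r)/(r^2 - 1)
Γ^θ_{r θ} = (-r^2 - 1)/(r^3 - r)
Substituting (the symmetric pair Γ^k_{ij}, Γ^k_{ji} combines into a factor 2):
d^2r/dλ^2 + (2*r/(1 - r^2)) (dr/dλ)^2 + ((r^3 + r)/(r^2 - 1)) (dθ/dλ)^2 = 0
d^2θ/dλ^2 + ((-2*r^2 - 2)/(r^3 - r)) (dr/dλ)(dθ/dλ) = 0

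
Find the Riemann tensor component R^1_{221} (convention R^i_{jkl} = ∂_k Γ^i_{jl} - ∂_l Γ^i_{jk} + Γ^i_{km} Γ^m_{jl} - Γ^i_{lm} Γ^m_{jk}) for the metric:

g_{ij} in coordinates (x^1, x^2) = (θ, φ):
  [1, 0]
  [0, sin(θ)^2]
Non-zero Christoffel symbols (Γ^k_{ij} = Γ^k_{ji}):
Γ^θ_{φ φ} = -sin(2*θ)/2
Γ^φ_{θ φ} = 1/tan(θ)
R^θ_{φ φ θ} = ∂_φ Γ^θ_{φ θ} - ∂_θ Γ^θ_{φ φ} + Γ^θ_{φ m} Γ^m_{φ θ} - Γ^θ_{θ m} Γ^m_{φ φ}
  = (0) - (-cos(2*θ)) + (-cos(θ)^2) - (0) = -sin(θ)^2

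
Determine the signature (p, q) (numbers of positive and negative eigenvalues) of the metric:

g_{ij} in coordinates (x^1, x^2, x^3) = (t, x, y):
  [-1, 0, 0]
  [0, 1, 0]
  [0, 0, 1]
The metric is diagonal, so its eigenvalues are the diagonal entries: -1, 1, 1 (at a generic point, where coordinate-dependent entries are positive).
2 positive, 1 negative.
(2, 1) - Lorentzian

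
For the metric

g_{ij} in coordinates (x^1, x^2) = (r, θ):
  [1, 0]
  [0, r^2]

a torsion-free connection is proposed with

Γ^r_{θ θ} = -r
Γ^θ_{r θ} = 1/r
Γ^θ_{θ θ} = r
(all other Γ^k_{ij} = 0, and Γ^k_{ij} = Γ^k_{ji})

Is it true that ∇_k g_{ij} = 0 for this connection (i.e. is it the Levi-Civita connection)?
Using ∇_k g_{ij} = ∂_k g_{ij} - Γ^m_{ki} g_{mj} - Γ^m_{kj} g_{im}:
∇_θ g_{θθ} = (0) - (r^3) - (r^3) = -2*r^3 ≠ 0
So the connection is not metric compatible (it is not the Levi-Civita connection).
No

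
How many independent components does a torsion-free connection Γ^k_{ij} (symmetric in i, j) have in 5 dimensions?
Γ^k_{ij} has n choices for the upper index and n(n+1)/2 independent symmetric lower index pairs.
Total = 5 × 5×6/2 = 5 × 15 = 75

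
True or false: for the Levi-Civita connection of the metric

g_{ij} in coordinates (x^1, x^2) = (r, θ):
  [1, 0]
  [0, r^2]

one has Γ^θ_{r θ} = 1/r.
Γ^θ_{r θ} = (1/2) g^{θθ} (∂_r g_{θθ} + ∂_θ g_{θr} - ∂_θ g_{rθ}) = (1/2)(1/r^2)((2*r) + (0) - (0)) = 1/r
This equals the proposed value 1/r.
True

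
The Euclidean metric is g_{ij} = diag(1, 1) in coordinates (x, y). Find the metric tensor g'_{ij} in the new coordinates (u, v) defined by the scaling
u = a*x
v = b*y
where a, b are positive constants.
Invert the transformation: x = u/a, y = v/b
g'_{ij} = (∂x^k/∂x'^i)(∂x^l/∂x'^j) g_{kl}; with g_{kl} = δ_{kl} this is Σ_k (∂x^k/∂x'^i)(∂x^k/∂x'^j).
Jacobian: ∂x/∂u = 1/a, ∂x/∂v = 0, ∂y/∂u = 0, ∂y/∂v = 1/b
g'_{uu} = (1/a)(1/a) + (0)(0) = 1/a^2
g'_{uv} = (1/a)(0) + (0)(1/b) = 0
g'_{vv} = (0)(0) + (1/b)(1/b) = 1/b^2
g'_{ij} = diag(1/a^2, 1/b^2)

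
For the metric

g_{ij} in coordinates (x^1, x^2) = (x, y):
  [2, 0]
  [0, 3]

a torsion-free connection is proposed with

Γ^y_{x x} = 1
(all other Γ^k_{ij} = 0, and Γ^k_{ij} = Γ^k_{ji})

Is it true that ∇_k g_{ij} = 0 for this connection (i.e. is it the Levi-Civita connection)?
Using ∇_k g_{ij} = ∂_k g_{ij} - Γ^m_{ki} g_{mj} - Γ^m_{kj} g_{im}:
∇_x g_{xy} = (0) - (3) - (0) = -3 ≠ 0
So the connection is not metric compatible (it is not the Levi-Civita connection).
No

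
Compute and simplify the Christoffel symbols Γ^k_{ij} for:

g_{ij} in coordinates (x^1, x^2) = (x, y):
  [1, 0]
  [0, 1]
Using Γ^k_{ij} = (1/2) g^{km} (∂_i g_{mj} + ∂_j g_{mi} - ∂_m g_{ij}); the metric is diagonal, so only the m = k term contributes.
Every metric component is constant, so all ∂_m g_{ij} = 0 and every Christoffel symbol vanishes.
All Christoffel symbols are zero.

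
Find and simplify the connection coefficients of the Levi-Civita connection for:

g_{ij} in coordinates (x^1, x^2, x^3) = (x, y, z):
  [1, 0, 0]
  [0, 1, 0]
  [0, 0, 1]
Using Γ^k_{ij} = (1/2) g^{km} (∂_i g_{mj} + ∂_j g_{mi} - ∂_m g_{ij}); the metric is diagonal, so only the m = k term contributes.
Every metric component is constant, so all ∂_m g_{ij} = 0 and every Christoffel symbol vanishes.
All Christoffel symbols are zero.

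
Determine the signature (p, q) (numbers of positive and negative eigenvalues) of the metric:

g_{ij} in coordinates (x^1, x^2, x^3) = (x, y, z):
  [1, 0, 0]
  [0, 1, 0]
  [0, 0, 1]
The metric is diagonal, so its eigenvalues are the diagonal entries: 1, 1, 1 (at a generic point, where coordinate-dependent entries are positive).
3 positive, 0 negative.
(3, 0) - Riemannian (positive definite)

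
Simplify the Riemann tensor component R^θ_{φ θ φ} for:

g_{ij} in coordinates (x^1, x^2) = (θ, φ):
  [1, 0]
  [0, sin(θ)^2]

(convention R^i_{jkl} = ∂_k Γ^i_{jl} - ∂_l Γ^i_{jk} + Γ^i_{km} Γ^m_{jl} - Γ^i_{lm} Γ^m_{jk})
Non-zero Christoffel symbols (Γ^k_{ij} = Γ^k_{ji}):
Γ^θ_{φ φ} = -sin(2*θ)/2
Γ^φ_{θ φ} = 1/tan(θ)
R^θ_{φ θ φ} = ∂_θ Γ^θ_{φ φ} - ∂_φ Γ^θ_{φ θ} + Γ^θ_{θ m} Γ^m_{φ φ} - Γ^θ_{φ m} Γ^m_{φ θ}
  = (-cos(2*θ)) - (0) + (0) - (-cos(θ)^2) = sin(θ)^2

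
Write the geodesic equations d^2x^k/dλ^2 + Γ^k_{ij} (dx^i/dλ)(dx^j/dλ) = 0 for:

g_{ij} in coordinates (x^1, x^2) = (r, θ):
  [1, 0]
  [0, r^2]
Geodesic equation: d^2x^k/dλ^2 + Γ^k_{ij} (dx^i/dλ)(dx^j/dλ) = 0.
Non-zero Christoffel symbols:
Γ^r_{θ θ} = -r
Γ^θ_{r θ} = 1/r
Substituting (the symmetric pair Γ^k_{ij}, Γ^k_{ji} combines into a factor 2):
d^2r/dλ^2 - r (dθ/dλ)^2 = 0
d^2θ/dλ^2 + (2/r) (dr/dλ)(dθ/dλ) = 0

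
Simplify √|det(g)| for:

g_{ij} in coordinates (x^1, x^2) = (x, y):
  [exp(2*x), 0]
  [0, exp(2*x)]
det(g) = exp(4*x)
√|det(g)| = exp(2*x)
Volume element: dV = exp(2*x) dx dy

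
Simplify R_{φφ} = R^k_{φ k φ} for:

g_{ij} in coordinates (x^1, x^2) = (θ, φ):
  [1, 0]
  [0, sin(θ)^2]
Non-zero Christoffel symbols (Γ^k_{ij} = Γ^k_{ji}):
Γ^θ_{φ φ} = -sin(2*θ)/2
Γ^φ_{θ φ} = 1/tan(θ)
R^θ_{φ θ φ} = ∂_θ Γ^θ_{φ φ} - ∂_φ Γ^θ_{φ θ} + Γ^θ_{θ m} Γ^m_{φ φ} - Γ^θ_{φ m} Γ^m_{φ θ}
  = (-cos(2*θ)) - (0) + (0) - (-cos(θ)^2) = sin(θ)^2
R^φ_{φ φ φ} = 0 (a repeated index in an antisymmetric pair)
R_{φφ} = R^θ_{φ θ φ} + R^φ_{φ φ φ} = (sin(θ)^2) + (0) = sin(θ)^2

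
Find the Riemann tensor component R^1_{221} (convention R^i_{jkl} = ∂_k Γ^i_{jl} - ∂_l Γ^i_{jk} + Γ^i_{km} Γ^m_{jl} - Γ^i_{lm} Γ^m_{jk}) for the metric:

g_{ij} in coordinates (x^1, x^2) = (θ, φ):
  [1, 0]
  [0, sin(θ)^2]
Non-zero Christoffel symbols (Γ^k_{ij} = Γ^k_{ji}):
Γ^θ_{φ φ} = -sin(2*θ)/2
Γ^φ_{θ φ} = 1/tan(θ)
R^θ_{φ φ θ} = ∂_φ Γ^θ_{φ θ} - ∂_θ Γ^θ_{φ φ} + Γ^θ_{φ m} Γ^m_{φ θ} - Γ^θ_{θ m} Γ^m_{φ φ}
  = (0) - (-cos(2*θ)) + (-cos(θ)^2) - (0) = -sin(θ)^2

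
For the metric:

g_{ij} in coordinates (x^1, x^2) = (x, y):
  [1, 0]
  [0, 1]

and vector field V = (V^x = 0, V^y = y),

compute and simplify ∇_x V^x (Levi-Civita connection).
All Christoffel symbols are zero.
∇_x V^x = ∂_x V^x + Γ^x_{x j} V^j
  = (0) + (0)(0) + (0)(y)
  = 0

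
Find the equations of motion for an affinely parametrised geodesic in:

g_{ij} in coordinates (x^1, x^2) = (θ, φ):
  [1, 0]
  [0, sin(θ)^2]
Geodesic equation: d^2x^k/dλ^2 + Γ^k_{ij} (dx^i/dλ)(dx^j/dλ) = 0.
Non-zero Christoffel symbols:
Γ^θ_{φ φ} = -sin(2*θ)/2
Γ^φ_{θ φ} = 1/tan(θ)
Substituting (the symmetric pair Γ^k_{ij}, Γ^k_{ji} combines into a factor 2):
d^2θ/dλ^2 - (sin(2*θ)/2) (dφ/dλ)^2 = 0
d^2φ/dλ^2 + (2/tan(θ)) (dθ/dλ)(dφ/dλ) = 0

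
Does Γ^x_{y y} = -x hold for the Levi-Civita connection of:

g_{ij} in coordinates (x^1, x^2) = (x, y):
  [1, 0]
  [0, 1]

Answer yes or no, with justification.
Γ^x_{y y} = (1/2) g^{xx} (∂_y g_{xy} + ∂_y g_{xy} - ∂_x g_{yy}) = (1/2)(1)((0) + (0) - (0)) = 0
This differs from the proposed value -x.
No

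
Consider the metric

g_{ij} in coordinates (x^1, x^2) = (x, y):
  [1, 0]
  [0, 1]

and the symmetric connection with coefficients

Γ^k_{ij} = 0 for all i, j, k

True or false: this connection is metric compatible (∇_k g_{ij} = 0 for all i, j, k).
Using ∇_k g_{ij} = ∂_k g_{ij} - Γ^m_{ki} g_{mj} - Γ^m_{kj} g_{im}:
e.g. ∇_x g_{xx} = (0) - (0) - (0) = 0
Every component ∇_k g_{ij} vanishes: the connection is metric compatible.
True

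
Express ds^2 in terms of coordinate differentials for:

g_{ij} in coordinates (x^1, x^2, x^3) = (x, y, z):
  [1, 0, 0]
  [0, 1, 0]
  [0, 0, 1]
ds^2 = g_{ij} dx^i dx^j; only the non-zero components contribute.
ds^2 = dx^2 + dy^2 + dz^2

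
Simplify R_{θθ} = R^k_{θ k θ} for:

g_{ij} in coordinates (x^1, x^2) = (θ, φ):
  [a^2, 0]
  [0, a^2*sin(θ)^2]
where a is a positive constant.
Non-zero Christoffel symbols (Γ^k_{ij} = Γ^k_{ji}):
Γ^θ_{φ φ} = -sin(2*θ)/2
Γ^φ_{θ φ} = 1/tan(θ)
R^θ_{θ θ θ} = 0 (a repeated index in an antisymmetric pair)
R^φ_{θ φ θ} = ∂_φ Γ^φ_{θ θ} - ∂_θ Γ^φ_{θ φ} + Γ^φ_{φ m} Γ^m_{θ θ} - Γ^φ_{θ m} Γ^m_{θ φ}
  = (0) - (-1/sin(θ)^2) + (0) - (1/tan(θ)^2) = 1
R_{θθ} = R^θ_{θ θ θ} + R^φ_{θ φ θ} = (0) + (1) = 1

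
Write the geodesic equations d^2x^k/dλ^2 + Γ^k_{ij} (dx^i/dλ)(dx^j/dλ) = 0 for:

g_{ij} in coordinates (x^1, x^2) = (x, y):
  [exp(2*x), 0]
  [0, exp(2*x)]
Geodesic equation: d^2x^k/dλ^2 + Γ^k_{ij} (dx^i/dλ)(dx^j/dλ) = 0.
Non-zero Christoffel symbols:
Γ^x_{x x} = 1
Γ^x_{y y} = -1
Γ^y_{x y} = 1
Substituting (the symmetric pair Γ^k_{ij}, Γ^k_{ji} combines into a factor 2):
d^2x/dλ^2 + (dx/dλ)^2 - (dy/dλ)^2 = 0
d^2y/dλ^2 + 2 (dx/dλ)(dy/dλ) = 0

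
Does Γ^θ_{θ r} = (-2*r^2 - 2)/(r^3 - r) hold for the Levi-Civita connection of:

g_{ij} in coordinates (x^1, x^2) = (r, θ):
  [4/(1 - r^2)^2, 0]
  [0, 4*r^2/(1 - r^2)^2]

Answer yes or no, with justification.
Γ^θ_{θ r} = (1/2) g^{θθ} (∂_θ g_{θr} + ∂_r g_{θθ} - ∂_θ g_{θr}) = (1/2)((1 - r^2)^2/(4*r^2))((0) + (-8*(r^3 + r)/(r^2 - 1)^3) - (0)) = (-r^2 - 1)/(r^3 - r)
This differs from the proposed value (-2*r^2 - 2)/(r^3 - r).
No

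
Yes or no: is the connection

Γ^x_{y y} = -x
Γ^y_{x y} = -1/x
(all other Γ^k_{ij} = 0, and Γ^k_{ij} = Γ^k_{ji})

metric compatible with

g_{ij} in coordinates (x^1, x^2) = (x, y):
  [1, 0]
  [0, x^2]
Using ∇_k g_{ij} = ∂_k g_{ij} - Γ^m_{ki} g_{mj} - Γ^m_{kj} g_{im}:
∇_y g_{xy} = (0) - (-x) - (-x) = 2*x ≠ 0
So the connection is not metric compatible (it is not the Levi-Civita connection).
No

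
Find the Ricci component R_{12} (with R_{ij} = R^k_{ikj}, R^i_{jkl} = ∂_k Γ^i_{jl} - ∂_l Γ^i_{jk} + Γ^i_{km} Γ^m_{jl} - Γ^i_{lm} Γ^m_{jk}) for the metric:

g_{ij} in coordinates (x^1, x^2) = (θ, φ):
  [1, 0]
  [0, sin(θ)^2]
Non-zero Christoffel symbols (Γ^k_{ij} = Γ^k_{ji}):
Γ^θ_{φ φ} = -sin(2*θ)/2
Γ^φ_{θ φ} = 1/tan(θ)
R^θ_{θ θ φ} = 0 (a repeated index in an antisymmetric pair)
R^φ_{θ φ φ} = 0 (a repeated index in an antisymmetric pair)
R_{θφ} = R^θ_{θ θ φ} + R^φ_{θ φ φ} = (0) + (0) = 0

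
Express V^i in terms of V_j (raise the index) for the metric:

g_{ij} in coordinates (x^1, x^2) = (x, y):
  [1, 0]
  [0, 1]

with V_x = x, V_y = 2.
Inverse metric (diagonal): g^{xx} = 1, g^{yy} = 1
V^i = g^{ij} V_j:
V^x = (1)(x) + (0)(2) = x
V^y = (0)(x) + (1)(2) = 2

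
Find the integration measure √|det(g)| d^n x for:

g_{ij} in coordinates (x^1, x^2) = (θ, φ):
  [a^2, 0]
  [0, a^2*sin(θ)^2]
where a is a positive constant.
det(g) = a^4*sin(θ)^2
√|det(g)| = a^2*sin(θ) (taking 0 < θ < π so that |sin(θ)| = sin(θ))
Volume element: dV = a^2*sin(θ) dθ dφ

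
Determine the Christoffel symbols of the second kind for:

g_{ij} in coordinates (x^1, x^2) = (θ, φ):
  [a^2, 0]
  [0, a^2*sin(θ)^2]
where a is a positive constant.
Using Γ^k_{ij} = (1/2) g^{km} (∂_i g_{mj} + ∂_j g_{mi} - ∂_m g_{ij}); the metric is diagonal, so only the m = k term contributes.
Non-zero symbols (using the symmetry Γ^k_{ij} = Γ^k_{ji}):
Γ^θ_{φ φ} = (1/2) g^{θθ} (∂_φ g_{θφ} + ∂_φ g_{θφ} - ∂_θ g_{φφ}) = (1/2)(1/a^2)((0) + (0) - (a^2*sin(2*θ))) = -sin(2*θ)/2
Γ^φ_{θ φ} = (1/2) g^{φφ} (∂_θ g_{φφ} + ∂_φ g_{φθ} - ∂_φ g_{θφ}) = (1/2)(1/(a^2*sin(θ)^2))((a^2*sin(2*θ)) + (0) - (0)) = 1/tan(θ)
All other Christoffel symbols are zero.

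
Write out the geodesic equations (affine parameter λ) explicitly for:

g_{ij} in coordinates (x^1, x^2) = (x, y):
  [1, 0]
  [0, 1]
Geodesic equation: d^2x^k/dλ^2 + Γ^k_{ij} (dx^i/dλ)(dx^j/dλ) = 0.
All Christoffel symbols vanish, so the geodesics are straight lines:
d^2x/dλ^2 = 0
d^2y/dλ^2 = 0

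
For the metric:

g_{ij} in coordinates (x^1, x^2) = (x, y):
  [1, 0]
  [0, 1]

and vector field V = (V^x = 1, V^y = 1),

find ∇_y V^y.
All Christoffel symbols are zero.
∇_y V^y = ∂_y V^y + Γ^y_{y j} V^j
  = (0) + (0)(1) + (0)(1)
  = 0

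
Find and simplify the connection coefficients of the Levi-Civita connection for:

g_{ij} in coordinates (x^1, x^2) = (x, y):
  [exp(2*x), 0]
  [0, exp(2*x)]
Using Γ^k_{ij} = (1/2) g^{km} (∂_i g_{mj} + ∂_j g_{mi} - ∂_m g_{ij}); the metric is diagonal, so only the m = k term contributes.
Non-zero symbols (using the symmetry Γ^k_{ij} = Γ^k_{ji}):
Γ^x_{x x} = (1/2) g^{xx} (∂_x g_{xx} + ∂_x g_{xx} - ∂_x g_{xx}) = (1/2)(exp(-2*x))((2*exp(2*x)) + (2*exp(2*x)) - (2*exp(2*x))) = 1
Γ^x_{y y} = (1/2) g^{xx} (∂_y g_{xy} + ∂_y g_{xy} - ∂_x g_{yy}) = (1/2)(exp(-2*x))((0) + (0) - (2*exp(2*x))) = -1
Γ^y_{x y} = (1/2) g^{yy} (∂_x g_{yy} + ∂_y g_{yx} - ∂_y g_{xy}) = (1/2)(exp(-2*x))((2*exp(2*x)) + (0) - (0)) = 1
All other Christoffel symbols are zero.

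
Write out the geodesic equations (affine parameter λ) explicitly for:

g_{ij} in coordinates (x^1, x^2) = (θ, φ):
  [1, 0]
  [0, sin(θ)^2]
Geodesic equation: d^2x^k/dλ^2 + Γ^k_{ij} (dx^i/dλ)(dx^j/dλ) = 0.
Non-zero Christoffel symbols:
Γ^θ_{φ φ} = -sin(2*θ)/2
Γ^φ_{θ φ} = 1/tan(θ)
Substituting (the symmetric pair Γ^k_{ij}, Γ^k_{ji} combines into a factor 2):
d^2θ/dλ^2 - (sin(2*θ)/2) (dφ/dλ)^2 = 0
d^2φ/dλ^2 + (2/tan(θ)) (dθ/dλ)(dφ/dλ) = 0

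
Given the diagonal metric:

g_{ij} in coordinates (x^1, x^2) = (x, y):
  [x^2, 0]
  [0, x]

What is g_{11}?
With x^1 = x, x^2 = y, g_{11} = g_{xx} is the row-1, column-1 entry of the matrix.
g_{11} = x^2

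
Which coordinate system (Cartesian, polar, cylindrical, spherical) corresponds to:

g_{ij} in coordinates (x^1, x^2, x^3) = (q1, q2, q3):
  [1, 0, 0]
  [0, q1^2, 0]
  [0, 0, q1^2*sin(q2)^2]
The line element ds^2 = dq1^2 + q1^2 dq2^2 + q1^2 sin(q2)^2 dq3^2 is dr^2 + r^2 dθ^2 + r^2 sin(θ)^2 dφ^2 with q1 = r, q2 = θ, q3 = φ.
spherical coordinates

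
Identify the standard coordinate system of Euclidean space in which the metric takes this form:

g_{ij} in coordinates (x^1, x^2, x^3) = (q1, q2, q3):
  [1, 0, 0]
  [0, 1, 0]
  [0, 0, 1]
All components are constant and the metric is the identity, i.e. orthonormal rectilinear coordinates.
Cartesian (3D) coordinates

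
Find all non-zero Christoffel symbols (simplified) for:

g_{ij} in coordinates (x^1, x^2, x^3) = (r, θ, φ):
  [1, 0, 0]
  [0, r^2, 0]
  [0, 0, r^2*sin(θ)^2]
Using Γ^k_{ij} = (1/2) g^{km} (∂_i g_{mj} + ∂_j g_{mi} - ∂_m g_{ij}); the metric is diagonal, so only the m = k term contributes.
Non-zero symbols (using the symmetry Γ^k_{ij} = Γ^k_{ji}):
Γ^r_{θ θ} = (1/2) g^{rr} (∂_θ g_{rθ} + ∂_θ g_{rθ} - ∂_r g_{θθ}) = (1/2)(1)((0) + (0) - (2*r)) = -r
Γ^r_{φ φ} = (1/2) g^{rr} (∂_φ g_{rφ} + ∂_φ g_{rφ} - ∂_r g_{φφ}) = (1/2)(1)((0) + (0) - (2*r*sin(θ)^2)) = -r*sin(θ)^2
Γ^θ_{r θ} = (1/2) g^{θθ} (∂_r g_{θθ} + ∂_θ g_{θr} - ∂_θ g_{rθ}) = (1/2)(1/r^2)((2*r) + (0) - (0)) = 1/r
Γ^θ_{φ φ} = (1/2) g^{θθ} (∂_φ g_{θφ} + ∂_φ g_{θφ} - ∂_θ g_{φφ}) = (1/2)(1/r^2)((0) + (0) - (r^2*sin(2*θ))) = -sin(2*θ)/2
Γ^φ_{r φ} = (1/2) g^{φφ} (∂_r g_{φφ} + ∂_φ g_{φr} - ∂_φ g_{rφ}) = (1/2)(1/(r^2*sin(θ)^2))((2*r*sin(θ)^2) + (0) - (0)) = 1/r
Γ^φ_{θ φ} = (1/2) g^{φφ} (∂_θ g_{φφ} + ∂_φ g_{φθ} - ∂_φ g_{θφ}) = (1/2)(1/(r^2*sin(θ)^2))((r^2*sin(2*θ)) + (0) - (0)) = 1/tan(θ)
All other Christoffel symbols are zero.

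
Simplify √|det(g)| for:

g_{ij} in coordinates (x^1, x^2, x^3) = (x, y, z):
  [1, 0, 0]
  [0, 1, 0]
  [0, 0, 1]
det(g) = 1
√|det(g)| = 1
Volume element: dV = 1 dx dy dz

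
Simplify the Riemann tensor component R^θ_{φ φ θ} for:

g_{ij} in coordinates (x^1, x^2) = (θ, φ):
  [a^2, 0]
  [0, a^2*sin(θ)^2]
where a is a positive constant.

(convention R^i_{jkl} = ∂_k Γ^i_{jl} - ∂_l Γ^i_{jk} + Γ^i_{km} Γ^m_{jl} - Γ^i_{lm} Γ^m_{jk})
Non-zero Christoffel symbols (Γ^k_{ij} = Γ^k_{ji}):
Γ^θ_{φ φ} = -sin(2*θ)/2
Γ^φ_{θ φ} = 1/tan(θ)
R^θ_{φ φ θ} = ∂_φ Γ^θ_{φ θ} - ∂_θ Γ^θ_{φ φ} + Γ^θ_{φ m} Γ^m_{φ θ} - Γ^θ_{θ m} Γ^m_{φ φ}
  = (0) - (-cos(2*θ)) + (-cos(θ)^2) - (0) = -sin(θ)^2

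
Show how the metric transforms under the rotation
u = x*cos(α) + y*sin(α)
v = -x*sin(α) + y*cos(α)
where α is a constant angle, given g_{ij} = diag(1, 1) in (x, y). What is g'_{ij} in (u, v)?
Invert the transformation: x = u*cos(α) - v*sin(α), y = u*sin(α) + v*cos(α)
g'_{ij} = (∂x^k/∂x'^i)(∂x^l/∂x'^j) g_{kl}; with g_{kl} = δ_{kl} this is Σ_k (∂x^k/∂x'^i)(∂x^k/∂x'^j).
Jacobian: ∂x/∂u = cos(α), ∂x/∂v = -sin(α), ∂y/∂u = sin(α), ∂y/∂v = cos(α)
g'_{uu} = (cos(α))(cos(α)) + (sin(α))(sin(α)) = 1
g'_{uv} = (cos(α))(-sin(α)) + (sin(α))(cos(α)) = 0
g'_{vv} = (-sin(α))(-sin(α)) + (cos(α))(cos(α)) = 1
g'_{ij} = diag(1, 1)
The Euclidean metric is invariant under rotations.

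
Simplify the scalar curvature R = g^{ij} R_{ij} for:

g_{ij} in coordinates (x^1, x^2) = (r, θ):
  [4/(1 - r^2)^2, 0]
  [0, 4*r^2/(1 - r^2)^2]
Non-zero Christoffel symbols (Γ^k_{ij} = Γ^k_{ji}):
Γ^r_{r r} = 2*r/(1 - r^2)
Γ^r_{θ θ} = (r^3 + r)/(r^2 - 1)
Γ^θ_{r θ} = (-r^2 - 1)/(r^3 - r)
Ricci tensor (R_{ij} = R^k_{ikj}): R_{rr} = -4/(r^2 - 1)^2, R_{rθ} = 0, R_{θθ} = -4*r^2/(r^2 - 1)^2
Inverse metric: g^{rr} = (1 - r^2)^2/4, g^{θθ} = (1 - r^2)^2/(4*r^2)
R = g^{ij} R_{ij} = ((1 - r^2)^2/4)(-4/(r^2 - 1)^2) + ((1 - r^2)^2/(4*r^2))(-4*r^2/(r^2 - 1)^2) = -2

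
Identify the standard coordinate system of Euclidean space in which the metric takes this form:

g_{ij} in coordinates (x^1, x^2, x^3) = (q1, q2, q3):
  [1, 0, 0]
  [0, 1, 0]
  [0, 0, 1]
All components are constant and the metric is the identity, i.e. orthonormal rectilinear coordinates.
Cartesian (3D) coordinates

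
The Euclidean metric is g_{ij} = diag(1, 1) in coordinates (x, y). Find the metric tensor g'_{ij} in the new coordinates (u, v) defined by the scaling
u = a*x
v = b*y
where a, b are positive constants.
Invert the transformation: x = u/a, y = v/b
g'_{ij} = (∂x^k/∂x'^i)(∂x^l/∂x'^j) g_{kl}; with g_{kl} = δ_{kl} this is Σ_k (∂x^k/∂x'^i)(∂x^k/∂x'^j).
Jacobian: ∂x/∂u = 1/a, ∂x/∂v = 0, ∂y/∂u = 0, ∂y/∂v = 1/b
g'_{uu} = (1/a)(1/a) + (0)(0) = 1/a^2
g'_{uv} = (1/a)(0) + (0)(1/b) = 0
g'_{vv} = (0)(0) + (1/b)(1/b) = 1/b^2
g'_{ij} = diag(1/a^2, 1/b^2)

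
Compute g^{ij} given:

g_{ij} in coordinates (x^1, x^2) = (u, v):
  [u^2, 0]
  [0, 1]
The metric is diagonal, so g^{ij} is diagonal with entries 1/g_{ii}: diag(1/(u^2), 1).
g^{ij}:
  [1/u^2, 0]
  [0, 1]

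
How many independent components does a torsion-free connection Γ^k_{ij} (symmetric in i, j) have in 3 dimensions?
Γ^k_{ij} has n choices for the upper index and n(n+1)/2 independent symmetric lower index pairs.
Total = 3 × 3×4/2 = 3 × 6 = 18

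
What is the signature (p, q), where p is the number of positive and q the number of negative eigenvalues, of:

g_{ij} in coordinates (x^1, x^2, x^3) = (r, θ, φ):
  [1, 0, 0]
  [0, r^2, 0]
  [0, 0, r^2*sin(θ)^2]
The metric is diagonal, so its eigenvalues are the diagonal entries: 1, r^2, r^2*sin(θ)^2 (at a generic point, where coordinate-dependent entries are positive).
3 positive, 0 negative.
(3, 0) - Riemannian (positive definite)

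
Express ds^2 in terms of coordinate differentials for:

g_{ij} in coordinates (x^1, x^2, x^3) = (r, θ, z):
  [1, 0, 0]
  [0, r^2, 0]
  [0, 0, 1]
ds^2 = g_{ij} dx^i dx^j; only the non-zero components contribute.
ds^2 = dr^2 + r^2 dθ^2 + dz^2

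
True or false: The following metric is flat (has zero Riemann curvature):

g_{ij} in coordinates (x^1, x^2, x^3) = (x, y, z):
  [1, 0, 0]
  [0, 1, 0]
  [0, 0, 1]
All metric components are constant, so every Christoffel symbol vanishes and R^i_{jkl} = 0.
True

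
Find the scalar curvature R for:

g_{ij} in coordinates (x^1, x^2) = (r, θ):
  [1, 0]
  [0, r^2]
Non-zero Christoffel symbols (Γ^k_{ij} = Γ^k_{ji}):
Γ^r_{θ θ} = -r
Γ^θ_{r θ} = 1/r
Ricci tensor (R_{ij} = R^k_{ikj}): R_{rr} = 0, R_{rθ} = 0, R_{θθ} = 0
Inverse metric: g^{rr} = 1, g^{θθ} = 1/r^2
R = g^{ij} R_{ij} = (1)(0) + (1/r^2)(0) = 0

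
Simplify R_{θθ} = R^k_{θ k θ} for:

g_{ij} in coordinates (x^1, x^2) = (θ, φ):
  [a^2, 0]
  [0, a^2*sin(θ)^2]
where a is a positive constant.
Non-zero Christoffel symbols (Γ^k_{ij} = Γ^k_{ji}):
Γ^θ_{φ φ} = -sin(2*θ)/2
Γ^φ_{θ φ} = 1/tan(θ)
R^θ_{θ θ θ} = 0 (a repeated index in an antisymmetric pair)
R^φ_{θ φ θ} = ∂_φ Γ^φ_{θ θ} - ∂_θ Γ^φ_{θ φ} + Γ^φ_{φ m} Γ^m_{θ θ} - Γ^φ_{θ m} Γ^m_{θ φ}
  = (0) - (-1/sin(θ)^2) + (0) - (1/tan(θ)^2) = 1
R_{θθ} = R^θ_{θ θ θ} + R^φ_{θ φ θ} = (0) + (1) = 1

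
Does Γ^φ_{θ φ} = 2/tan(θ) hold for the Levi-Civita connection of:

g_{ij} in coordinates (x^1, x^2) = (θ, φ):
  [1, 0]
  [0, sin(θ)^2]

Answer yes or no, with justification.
Γ^φ_{θ φ} = (1/2) g^{φφ} (∂_θ g_{φφ} + ∂_φ g_{φθ} - ∂_φ g_{θφ}) = (1/2)(1/sin(θ)^2)((sin(2*θ)) + (0) - (0)) = 1/tan(θ)
This differs from the proposed value 2/tan(θ).
No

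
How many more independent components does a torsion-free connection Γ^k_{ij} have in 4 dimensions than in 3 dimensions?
Independent components in n dimensions: n × n(n+1)/2 = n^2(n+1)/2.
4D: 4 × 10 = 40
3D: 3 × 6 = 18
Difference = 40 - 18 = 22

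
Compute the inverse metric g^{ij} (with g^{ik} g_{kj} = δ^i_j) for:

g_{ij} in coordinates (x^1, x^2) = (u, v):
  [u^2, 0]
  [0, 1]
The metric is diagonal, so g^{ij} is diagonal with entries 1/g_{ii}: diag(1/(u^2), 1).
g^{ij}:
  [1/u^2, 0]
  [0, 1]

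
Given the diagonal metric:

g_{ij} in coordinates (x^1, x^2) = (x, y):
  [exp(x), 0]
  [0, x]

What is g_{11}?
With x^1 = x, x^2 = y, g_{11} = g_{xx} is the row-1, column-1 entry of the matrix.
g_{11} = exp(x)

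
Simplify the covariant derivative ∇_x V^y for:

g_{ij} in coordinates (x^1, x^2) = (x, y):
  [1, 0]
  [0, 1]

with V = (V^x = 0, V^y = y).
All Christoffel symbols are zero.
∇_x V^y = ∂_x V^y + Γ^y_{x j} V^j
  = (0) + (0)(0) + (0)(y)
  = 0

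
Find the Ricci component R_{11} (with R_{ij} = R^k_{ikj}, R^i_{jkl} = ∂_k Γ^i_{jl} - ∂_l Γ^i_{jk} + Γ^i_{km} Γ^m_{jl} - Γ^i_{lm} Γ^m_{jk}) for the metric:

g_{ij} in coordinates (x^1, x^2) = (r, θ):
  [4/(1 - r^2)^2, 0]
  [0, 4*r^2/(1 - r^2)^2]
Non-zero Christoffel symbols (Γ^k_{ij} = Γ^k_{ji}):
Γ^r_{r r} = 2*r/(1 - r^2)
Γ^r_{θ θ} = (r^3 + r)/(r^2 - 1)
Γ^θ_{r θ} = (-r^2 - 1)/(r^3 - r)
R^r_{r r r} = 0 (a repeated index in an antisymmetric pair)
R^θ_{r θ r} = ∂_θ Γ^θ_{r r} - ∂_r Γ^θ_{r θ} + Γ^θ_{θ m} Γ^m_{r r} - Γ^θ_{r m} Γ^m_{r θ}
  = (0) - ((r^4 + 4*r^2 - 1)/(r^3 - r)^2) + (2*(r^2 + 1)/(r^2 - 1)^2) - ((r^2 + 1)^2/(r^3 - r)^2) = -4/(r^2 - 1)^2
R_{rr} = R^r_{r r r} + R^θ_{r θ r} = (0) + (-4/(r^2 - 1)^2) = -4/(r^2 - 1)^2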